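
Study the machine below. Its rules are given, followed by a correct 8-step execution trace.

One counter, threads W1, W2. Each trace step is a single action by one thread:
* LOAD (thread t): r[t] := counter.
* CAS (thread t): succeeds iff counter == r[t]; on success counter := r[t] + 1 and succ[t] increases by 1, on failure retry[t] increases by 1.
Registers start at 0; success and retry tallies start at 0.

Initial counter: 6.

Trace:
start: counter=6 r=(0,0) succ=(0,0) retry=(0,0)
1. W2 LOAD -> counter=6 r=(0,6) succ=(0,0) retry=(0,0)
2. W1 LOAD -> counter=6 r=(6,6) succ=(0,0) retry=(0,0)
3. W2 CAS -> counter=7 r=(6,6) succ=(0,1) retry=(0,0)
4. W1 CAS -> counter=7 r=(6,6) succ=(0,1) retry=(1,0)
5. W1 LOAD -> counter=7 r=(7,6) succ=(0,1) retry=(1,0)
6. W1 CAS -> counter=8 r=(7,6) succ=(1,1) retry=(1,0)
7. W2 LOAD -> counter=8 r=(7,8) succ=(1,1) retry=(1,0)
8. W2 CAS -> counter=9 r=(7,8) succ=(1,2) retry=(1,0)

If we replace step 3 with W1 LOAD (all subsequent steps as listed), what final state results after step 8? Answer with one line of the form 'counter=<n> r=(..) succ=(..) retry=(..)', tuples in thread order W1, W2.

(re-executing from step 3 with the substitution; state before step 3: counter=6 r=(6,6) succ=(0,0) retry=(0,0))
3. W1 LOAD -> counter=6 r=(6,6) succ=(0,0) retry=(0,0)
4. W1 CAS -> counter=7 r=(6,6) succ=(1,0) retry=(0,0)
5. W1 LOAD -> counter=7 r=(7,6) succ=(1,0) retry=(0,0)
6. W1 CAS -> counter=8 r=(7,6) succ=(2,0) retry=(0,0)
7. W2 LOAD -> counter=8 r=(7,8) succ=(2,0) retry=(0,0)
8. W2 CAS -> counter=9 r=(7,8) succ=(2,1) retry=(0,0)

counter=9 r=(7,8) succ=(2,1) retry=(0,0)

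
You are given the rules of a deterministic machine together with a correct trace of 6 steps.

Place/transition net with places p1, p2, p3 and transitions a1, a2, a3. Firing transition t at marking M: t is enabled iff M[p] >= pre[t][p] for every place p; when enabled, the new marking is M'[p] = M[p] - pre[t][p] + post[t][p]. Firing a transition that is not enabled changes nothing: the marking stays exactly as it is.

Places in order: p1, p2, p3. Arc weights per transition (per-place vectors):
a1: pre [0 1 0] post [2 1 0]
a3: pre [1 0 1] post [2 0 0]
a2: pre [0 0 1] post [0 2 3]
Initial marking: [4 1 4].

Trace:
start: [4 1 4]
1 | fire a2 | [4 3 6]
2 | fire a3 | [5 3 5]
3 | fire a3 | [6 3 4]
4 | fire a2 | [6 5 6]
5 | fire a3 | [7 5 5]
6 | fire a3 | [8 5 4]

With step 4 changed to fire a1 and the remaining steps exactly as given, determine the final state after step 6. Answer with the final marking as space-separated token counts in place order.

(re-executing from step 4 with the substitution; state before step 4: [6 3 4])
4 | fire a1 | [8 3 4]
5 | fire a3 | [9 3 3]
6 | fire a3 | [10 3 2]

10 3 2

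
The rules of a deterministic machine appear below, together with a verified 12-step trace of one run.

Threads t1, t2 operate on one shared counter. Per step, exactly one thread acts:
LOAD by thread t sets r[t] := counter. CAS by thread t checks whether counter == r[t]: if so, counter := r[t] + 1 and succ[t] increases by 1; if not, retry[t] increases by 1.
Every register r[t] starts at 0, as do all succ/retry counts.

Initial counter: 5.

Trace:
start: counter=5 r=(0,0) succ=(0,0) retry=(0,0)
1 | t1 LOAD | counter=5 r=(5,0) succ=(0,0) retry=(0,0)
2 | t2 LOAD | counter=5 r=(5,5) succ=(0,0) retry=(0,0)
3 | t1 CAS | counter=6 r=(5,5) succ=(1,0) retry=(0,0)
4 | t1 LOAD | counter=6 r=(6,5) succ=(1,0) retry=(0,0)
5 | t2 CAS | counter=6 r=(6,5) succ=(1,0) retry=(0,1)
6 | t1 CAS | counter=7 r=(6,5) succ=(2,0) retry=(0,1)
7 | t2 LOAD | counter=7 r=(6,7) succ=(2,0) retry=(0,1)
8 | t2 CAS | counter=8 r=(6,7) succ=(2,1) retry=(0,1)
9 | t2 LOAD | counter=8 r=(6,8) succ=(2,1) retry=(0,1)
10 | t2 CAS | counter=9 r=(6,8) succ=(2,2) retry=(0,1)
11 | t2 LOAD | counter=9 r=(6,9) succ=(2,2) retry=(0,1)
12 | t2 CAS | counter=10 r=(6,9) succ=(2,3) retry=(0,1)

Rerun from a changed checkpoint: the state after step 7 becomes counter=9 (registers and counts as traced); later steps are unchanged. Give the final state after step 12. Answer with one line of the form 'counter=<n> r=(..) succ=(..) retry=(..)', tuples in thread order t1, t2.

state after step 7 := counter=9 r=(6,7) succ=(2,0) retry=(0,1)
8 | t2 CAS | counter=9 r=(6,7) succ=(2,0) retry=(0,2)
9 | t2 LOAD | counter=9 r=(6,9) succ=(2,0) retry=(0,2)
10 | t2 CAS | counter=10 r=(6,9) succ=(2,1) retry=(0,2)
11 | t2 LOAD | counter=10 r=(6,10) succ=(2,1) retry=(0,2)
12 | t2 CAS | counter=11 r=(6,10) succ=(2,2) retry=(0,2)

counter=11 r=(6,10) succ=(2,2) retry=(0,2)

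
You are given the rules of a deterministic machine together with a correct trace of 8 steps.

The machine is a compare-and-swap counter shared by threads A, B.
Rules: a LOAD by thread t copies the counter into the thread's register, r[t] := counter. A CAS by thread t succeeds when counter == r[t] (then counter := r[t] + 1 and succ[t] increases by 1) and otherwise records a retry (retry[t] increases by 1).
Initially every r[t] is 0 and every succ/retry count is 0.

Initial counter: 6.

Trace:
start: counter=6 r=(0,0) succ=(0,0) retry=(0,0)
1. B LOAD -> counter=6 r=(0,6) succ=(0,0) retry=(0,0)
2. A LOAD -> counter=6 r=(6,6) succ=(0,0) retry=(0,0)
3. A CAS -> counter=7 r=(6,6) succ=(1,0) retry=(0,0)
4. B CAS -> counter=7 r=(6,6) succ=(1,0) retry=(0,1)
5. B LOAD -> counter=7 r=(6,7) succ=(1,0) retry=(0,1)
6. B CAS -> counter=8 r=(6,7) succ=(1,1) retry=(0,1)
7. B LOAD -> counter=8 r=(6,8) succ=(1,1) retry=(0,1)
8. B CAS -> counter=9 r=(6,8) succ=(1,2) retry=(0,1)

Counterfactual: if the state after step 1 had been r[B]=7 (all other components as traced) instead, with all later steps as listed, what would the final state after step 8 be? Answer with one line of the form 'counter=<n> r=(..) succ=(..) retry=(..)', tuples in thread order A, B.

state after step 1 := counter=6 r=(0,7) succ=(0,0) retry=(0,0)
2. A LOAD -> counter=6 r=(6,7) succ=(0,0) retry=(0,0)
3. A CAS -> counter=7 r=(6,7) succ=(1,0) retry=(0,0)
4. B CAS -> counter=8 r=(6,7) succ=(1,1) retry=(0,0)
5. B LOAD -> counter=8 r=(6,8) succ=(1,1) retry=(0,0)
6. B CAS -> counter=9 r=(6,8) succ=(1,2) retry=(0,0)
7. B LOAD -> counter=9 r=(6,9) succ=(1,2) retry=(0,0)
8. B CAS -> counter=10 r=(6,9) succ=(1,3) retry=(0,0)

counter=10 r=(6,9) succ=(1,3) retry=(0,0)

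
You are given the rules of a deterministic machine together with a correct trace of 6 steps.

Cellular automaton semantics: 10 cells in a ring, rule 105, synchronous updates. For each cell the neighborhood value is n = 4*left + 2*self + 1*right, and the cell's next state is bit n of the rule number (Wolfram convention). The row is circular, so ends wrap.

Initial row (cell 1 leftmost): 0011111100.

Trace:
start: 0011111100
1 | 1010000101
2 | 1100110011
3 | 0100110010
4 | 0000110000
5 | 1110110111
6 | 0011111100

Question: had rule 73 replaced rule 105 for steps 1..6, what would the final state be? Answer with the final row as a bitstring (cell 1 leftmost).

1000110001

(re-executing steps 1..6 under rule 73; state before step 1: 0011111100)
1 | 1010000101
2 | 1000110001
3 | 1010110101
4 | 1000110001
5 | 1010110101
6 | 1000110001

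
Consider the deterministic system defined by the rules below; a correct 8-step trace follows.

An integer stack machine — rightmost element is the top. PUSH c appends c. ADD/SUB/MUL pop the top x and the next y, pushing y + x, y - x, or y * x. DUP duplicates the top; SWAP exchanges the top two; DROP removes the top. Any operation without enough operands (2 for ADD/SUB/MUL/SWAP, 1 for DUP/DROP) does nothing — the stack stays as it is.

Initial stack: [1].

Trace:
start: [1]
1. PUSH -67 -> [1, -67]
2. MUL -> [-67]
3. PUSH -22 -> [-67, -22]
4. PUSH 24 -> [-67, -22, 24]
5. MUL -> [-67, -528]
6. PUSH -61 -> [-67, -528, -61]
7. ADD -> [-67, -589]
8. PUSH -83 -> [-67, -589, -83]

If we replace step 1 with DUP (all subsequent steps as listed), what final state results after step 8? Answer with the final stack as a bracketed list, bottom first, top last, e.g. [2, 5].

[1, -589, -83]

(re-executing from step 1 with the substitution; state before step 1: [1])
1. DUP -> [1, 1]
2. MUL -> [1]
3. PUSH -22 -> [1, -22]
4. PUSH 24 -> [1, -22, 24]
5. MUL -> [1, -528]
6. PUSH -61 -> [1, -528, -61]
7. ADD -> [1, -589]
8. PUSH -83 -> [1, -589, -83]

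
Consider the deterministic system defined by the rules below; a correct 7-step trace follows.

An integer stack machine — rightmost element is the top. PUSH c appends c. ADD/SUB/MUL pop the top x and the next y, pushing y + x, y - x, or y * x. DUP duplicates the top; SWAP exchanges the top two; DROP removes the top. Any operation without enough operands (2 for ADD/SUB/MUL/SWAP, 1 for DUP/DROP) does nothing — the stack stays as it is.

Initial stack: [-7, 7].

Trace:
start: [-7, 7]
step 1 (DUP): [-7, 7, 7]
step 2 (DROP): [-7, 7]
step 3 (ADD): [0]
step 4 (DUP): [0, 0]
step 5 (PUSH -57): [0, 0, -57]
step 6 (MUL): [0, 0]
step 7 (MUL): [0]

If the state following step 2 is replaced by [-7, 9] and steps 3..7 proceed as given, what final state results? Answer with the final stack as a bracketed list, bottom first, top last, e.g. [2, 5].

state after step 2 := [-7, 9]
step 3 (ADD): [2]
step 4 (DUP): [2, 2]
step 5 (PUSH -57): [2, 2, -57]
step 6 (MUL): [2, -114]
step 7 (MUL): [-228]

[-228]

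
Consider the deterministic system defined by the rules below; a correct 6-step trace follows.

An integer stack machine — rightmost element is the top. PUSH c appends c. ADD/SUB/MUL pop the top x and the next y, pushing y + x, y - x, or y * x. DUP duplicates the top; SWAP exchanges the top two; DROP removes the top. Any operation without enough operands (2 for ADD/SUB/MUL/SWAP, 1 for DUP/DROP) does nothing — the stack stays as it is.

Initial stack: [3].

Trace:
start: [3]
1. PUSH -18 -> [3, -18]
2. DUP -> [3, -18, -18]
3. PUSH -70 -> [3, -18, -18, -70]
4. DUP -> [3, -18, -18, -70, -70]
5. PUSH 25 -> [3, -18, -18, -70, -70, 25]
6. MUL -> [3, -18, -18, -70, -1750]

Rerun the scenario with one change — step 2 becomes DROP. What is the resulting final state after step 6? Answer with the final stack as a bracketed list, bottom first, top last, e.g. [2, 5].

[3, -70, -1750]

(re-executing from step 2 with the substitution; state before step 2: [3, -18])
2. DROP -> [3]
3. PUSH -70 -> [3, -70]
4. DUP -> [3, -70, -70]
5. PUSH 25 -> [3, -70, -70, 25]
6. MUL -> [3, -70, -1750]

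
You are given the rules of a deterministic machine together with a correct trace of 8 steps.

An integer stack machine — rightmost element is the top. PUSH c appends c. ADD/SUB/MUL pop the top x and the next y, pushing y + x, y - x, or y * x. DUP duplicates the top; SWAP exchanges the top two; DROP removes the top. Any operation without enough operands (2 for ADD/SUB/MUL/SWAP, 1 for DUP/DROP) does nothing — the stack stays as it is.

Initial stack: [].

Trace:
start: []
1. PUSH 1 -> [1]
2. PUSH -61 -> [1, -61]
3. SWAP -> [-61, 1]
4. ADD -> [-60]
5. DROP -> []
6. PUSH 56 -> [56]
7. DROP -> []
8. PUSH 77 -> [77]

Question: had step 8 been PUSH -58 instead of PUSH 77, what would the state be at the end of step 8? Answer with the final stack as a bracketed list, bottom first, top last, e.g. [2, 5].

(re-executing from step 8 with the substitution; state before step 8: [])
8. PUSH -58 -> [-58]

[-58]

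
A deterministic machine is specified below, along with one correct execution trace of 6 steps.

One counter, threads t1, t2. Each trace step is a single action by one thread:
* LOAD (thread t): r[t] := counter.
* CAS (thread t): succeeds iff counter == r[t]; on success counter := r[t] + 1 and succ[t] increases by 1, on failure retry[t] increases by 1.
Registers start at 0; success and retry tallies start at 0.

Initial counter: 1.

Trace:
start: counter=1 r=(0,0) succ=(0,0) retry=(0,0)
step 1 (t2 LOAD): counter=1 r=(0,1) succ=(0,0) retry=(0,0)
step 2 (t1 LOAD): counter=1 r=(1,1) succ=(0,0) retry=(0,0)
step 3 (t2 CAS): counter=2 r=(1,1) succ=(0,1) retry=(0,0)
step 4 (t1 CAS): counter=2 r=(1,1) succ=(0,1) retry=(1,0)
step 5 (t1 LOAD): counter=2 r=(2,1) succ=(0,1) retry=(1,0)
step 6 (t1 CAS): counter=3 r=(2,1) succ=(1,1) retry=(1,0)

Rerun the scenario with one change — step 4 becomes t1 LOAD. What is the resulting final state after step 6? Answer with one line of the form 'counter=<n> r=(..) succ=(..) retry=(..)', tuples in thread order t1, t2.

counter=3 r=(2,1) succ=(1,1) retry=(0,0)

(re-executing from step 4 with the substitution; state before step 4: counter=2 r=(1,1) succ=(0,1) retry=(0,0))
step 4 (t1 LOAD): counter=2 r=(2,1) succ=(0,1) retry=(0,0)
step 5 (t1 LOAD): counter=2 r=(2,1) succ=(0,1) retry=(0,0)
step 6 (t1 CAS): counter=3 r=(2,1) succ=(1,1) retry=(0,0)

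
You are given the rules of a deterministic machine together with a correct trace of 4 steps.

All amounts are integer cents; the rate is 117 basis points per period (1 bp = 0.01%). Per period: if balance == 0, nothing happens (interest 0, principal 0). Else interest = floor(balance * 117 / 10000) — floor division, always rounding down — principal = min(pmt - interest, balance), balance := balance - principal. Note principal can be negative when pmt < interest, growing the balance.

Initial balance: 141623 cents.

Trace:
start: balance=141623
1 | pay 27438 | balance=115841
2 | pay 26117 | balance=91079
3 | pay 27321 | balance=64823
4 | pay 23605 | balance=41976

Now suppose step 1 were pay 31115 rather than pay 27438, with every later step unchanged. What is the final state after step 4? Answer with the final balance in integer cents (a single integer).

(re-executing from step 1 with the substitution; state before step 1: balance=141623)
1 | pay 31115 | balance=112164
2 | pay 26117 | balance=87359
3 | pay 27321 | balance=61060
4 | pay 23605 | balance=38169

38169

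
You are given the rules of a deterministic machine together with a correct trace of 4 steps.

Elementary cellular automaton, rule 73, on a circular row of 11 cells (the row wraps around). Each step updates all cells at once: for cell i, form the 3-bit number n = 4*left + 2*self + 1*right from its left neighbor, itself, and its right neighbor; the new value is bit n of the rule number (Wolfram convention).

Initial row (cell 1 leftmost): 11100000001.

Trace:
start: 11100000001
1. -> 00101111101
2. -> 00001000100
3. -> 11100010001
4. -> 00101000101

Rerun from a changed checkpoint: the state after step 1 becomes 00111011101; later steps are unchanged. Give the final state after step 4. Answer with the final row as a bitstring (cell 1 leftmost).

state after step 1 := 00111011101
2. -> 00101010100
3. -> 10000000001
4. -> 10111111101

10111111101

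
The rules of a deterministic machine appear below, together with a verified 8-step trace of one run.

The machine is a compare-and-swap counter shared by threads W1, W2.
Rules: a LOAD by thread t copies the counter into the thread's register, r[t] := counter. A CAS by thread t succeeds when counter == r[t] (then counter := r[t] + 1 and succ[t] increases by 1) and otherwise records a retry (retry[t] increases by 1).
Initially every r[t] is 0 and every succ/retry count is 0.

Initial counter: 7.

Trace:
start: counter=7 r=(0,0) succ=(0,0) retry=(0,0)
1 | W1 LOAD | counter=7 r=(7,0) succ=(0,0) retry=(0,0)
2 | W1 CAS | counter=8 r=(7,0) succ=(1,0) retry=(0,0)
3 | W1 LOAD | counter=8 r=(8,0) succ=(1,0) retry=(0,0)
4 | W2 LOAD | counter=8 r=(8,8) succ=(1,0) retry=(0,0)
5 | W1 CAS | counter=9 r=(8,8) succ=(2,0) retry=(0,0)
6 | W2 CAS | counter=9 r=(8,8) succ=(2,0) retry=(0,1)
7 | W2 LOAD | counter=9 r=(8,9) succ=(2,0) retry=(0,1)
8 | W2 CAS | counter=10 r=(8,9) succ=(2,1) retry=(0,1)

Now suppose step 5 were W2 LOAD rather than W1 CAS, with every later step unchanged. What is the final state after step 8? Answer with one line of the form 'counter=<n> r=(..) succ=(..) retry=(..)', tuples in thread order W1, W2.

counter=10 r=(8,9) succ=(1,2) retry=(0,0)

(re-executing from step 5 with the substitution; state before step 5: counter=8 r=(8,8) succ=(1,0) retry=(0,0))
5 | W2 LOAD | counter=8 r=(8,8) succ=(1,0) retry=(0,0)
6 | W2 CAS | counter=9 r=(8,8) succ=(1,1) retry=(0,0)
7 | W2 LOAD | counter=9 r=(8,9) succ=(1,1) retry=(0,0)
8 | W2 CAS | counter=10 r=(8,9) succ=(1,2) retry=(0,0)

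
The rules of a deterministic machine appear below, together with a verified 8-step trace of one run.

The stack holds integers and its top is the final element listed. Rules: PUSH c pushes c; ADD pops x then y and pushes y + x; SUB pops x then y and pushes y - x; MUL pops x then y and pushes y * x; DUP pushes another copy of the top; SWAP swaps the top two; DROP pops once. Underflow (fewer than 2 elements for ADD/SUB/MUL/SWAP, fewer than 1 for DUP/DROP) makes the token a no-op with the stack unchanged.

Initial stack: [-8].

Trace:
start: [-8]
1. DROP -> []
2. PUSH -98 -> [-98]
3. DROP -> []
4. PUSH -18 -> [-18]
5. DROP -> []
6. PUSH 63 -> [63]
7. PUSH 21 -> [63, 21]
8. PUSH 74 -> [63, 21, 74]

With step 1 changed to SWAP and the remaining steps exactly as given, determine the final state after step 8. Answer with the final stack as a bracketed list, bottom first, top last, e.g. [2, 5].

(re-executing from step 1 with the substitution; state before step 1: [-8])
1. SWAP -> [-8]
2. PUSH -98 -> [-8, -98]
3. DROP -> [-8]
4. PUSH -18 -> [-8, -18]
5. DROP -> [-8]
6. PUSH 63 -> [-8, 63]
7. PUSH 21 -> [-8, 63, 21]
8. PUSH 74 -> [-8, 63, 21, 74]

[-8, 63, 21, 74]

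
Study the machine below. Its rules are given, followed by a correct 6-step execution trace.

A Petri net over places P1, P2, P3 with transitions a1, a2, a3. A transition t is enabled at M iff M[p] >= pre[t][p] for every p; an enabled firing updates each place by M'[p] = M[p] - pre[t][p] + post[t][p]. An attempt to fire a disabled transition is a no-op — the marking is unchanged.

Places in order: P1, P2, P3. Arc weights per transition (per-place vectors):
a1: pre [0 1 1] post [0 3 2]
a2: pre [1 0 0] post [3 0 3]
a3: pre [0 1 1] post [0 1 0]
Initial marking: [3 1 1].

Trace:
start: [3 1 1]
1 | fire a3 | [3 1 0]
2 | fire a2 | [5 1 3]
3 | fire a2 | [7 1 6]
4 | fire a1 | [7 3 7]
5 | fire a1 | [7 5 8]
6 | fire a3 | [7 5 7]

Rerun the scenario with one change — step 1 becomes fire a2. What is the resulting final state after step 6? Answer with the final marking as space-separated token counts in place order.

(re-executing from step 1 with the substitution; state before step 1: [3 1 1])
1 | fire a2 | [5 1 4]
2 | fire a2 | [7 1 7]
3 | fire a2 | [9 1 10]
4 | fire a1 | [9 3 11]
5 | fire a1 | [9 5 12]
6 | fire a3 | [9 5 11]

9 5 11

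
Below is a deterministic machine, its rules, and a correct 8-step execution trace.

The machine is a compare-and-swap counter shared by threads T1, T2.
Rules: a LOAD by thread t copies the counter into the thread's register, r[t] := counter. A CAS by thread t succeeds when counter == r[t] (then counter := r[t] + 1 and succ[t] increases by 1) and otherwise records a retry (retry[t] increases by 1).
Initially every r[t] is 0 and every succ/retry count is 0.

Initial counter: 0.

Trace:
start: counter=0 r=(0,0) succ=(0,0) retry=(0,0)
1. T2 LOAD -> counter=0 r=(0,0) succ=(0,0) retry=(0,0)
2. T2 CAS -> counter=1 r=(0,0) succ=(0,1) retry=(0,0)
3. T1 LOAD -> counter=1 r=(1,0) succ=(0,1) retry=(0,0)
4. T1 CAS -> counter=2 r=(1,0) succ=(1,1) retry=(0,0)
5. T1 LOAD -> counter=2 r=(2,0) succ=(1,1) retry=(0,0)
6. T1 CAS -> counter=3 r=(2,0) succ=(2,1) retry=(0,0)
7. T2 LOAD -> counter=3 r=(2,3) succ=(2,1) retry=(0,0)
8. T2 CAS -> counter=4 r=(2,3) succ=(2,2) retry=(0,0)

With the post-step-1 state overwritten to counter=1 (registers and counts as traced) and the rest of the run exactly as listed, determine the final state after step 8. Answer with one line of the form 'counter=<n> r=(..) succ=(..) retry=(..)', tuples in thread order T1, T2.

state after step 1 := counter=1 r=(0,0) succ=(0,0) retry=(0,0)
2. T2 CAS -> counter=1 r=(0,0) succ=(0,0) retry=(0,1)
3. T1 LOAD -> counter=1 r=(1,0) succ=(0,0) retry=(0,1)
4. T1 CAS -> counter=2 r=(1,0) succ=(1,0) retry=(0,1)
5. T1 LOAD -> counter=2 r=(2,0) succ=(1,0) retry=(0,1)
6. T1 CAS -> counter=3 r=(2,0) succ=(2,0) retry=(0,1)
7. T2 LOAD -> counter=3 r=(2,3) succ=(2,0) retry=(0,1)
8. T2 CAS -> counter=4 r=(2,3) succ=(2,1) retry=(0,1)

counter=4 r=(2,3) succ=(2,1) retry=(0,1)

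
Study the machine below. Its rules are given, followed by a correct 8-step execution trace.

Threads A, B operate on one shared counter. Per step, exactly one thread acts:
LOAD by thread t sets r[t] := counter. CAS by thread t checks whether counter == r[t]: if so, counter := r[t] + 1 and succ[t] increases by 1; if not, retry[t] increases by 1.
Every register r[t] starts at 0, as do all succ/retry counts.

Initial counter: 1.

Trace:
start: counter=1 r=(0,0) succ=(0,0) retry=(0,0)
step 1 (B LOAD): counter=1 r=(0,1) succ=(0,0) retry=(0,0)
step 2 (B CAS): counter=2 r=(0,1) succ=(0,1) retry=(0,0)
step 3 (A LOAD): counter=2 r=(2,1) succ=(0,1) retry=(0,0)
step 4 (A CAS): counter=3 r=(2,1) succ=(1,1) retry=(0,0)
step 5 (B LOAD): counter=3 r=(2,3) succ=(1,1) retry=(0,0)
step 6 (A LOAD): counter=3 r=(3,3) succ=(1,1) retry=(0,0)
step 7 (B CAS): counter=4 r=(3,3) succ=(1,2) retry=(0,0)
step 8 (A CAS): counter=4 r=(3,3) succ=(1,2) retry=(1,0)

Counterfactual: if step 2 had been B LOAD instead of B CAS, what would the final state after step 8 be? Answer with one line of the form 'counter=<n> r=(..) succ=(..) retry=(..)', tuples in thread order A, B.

counter=3 r=(2,2) succ=(1,1) retry=(1,0)

(re-executing from step 2 with the substitution; state before step 2: counter=1 r=(0,1) succ=(0,0) retry=(0,0))
step 2 (B LOAD): counter=1 r=(0,1) succ=(0,0) retry=(0,0)
step 3 (A LOAD): counter=1 r=(1,1) succ=(0,0) retry=(0,0)
step 4 (A CAS): counter=2 r=(1,1) succ=(1,0) retry=(0,0)
step 5 (B LOAD): counter=2 r=(1,2) succ=(1,0) retry=(0,0)
step 6 (A LOAD): counter=2 r=(2,2) succ=(1,0) retry=(0,0)
step 7 (B CAS): counter=3 r=(2,2) succ=(1,1) retry=(0,0)
step 8 (A CAS): counter=3 r=(2,2) succ=(1,1) retry=(1,0)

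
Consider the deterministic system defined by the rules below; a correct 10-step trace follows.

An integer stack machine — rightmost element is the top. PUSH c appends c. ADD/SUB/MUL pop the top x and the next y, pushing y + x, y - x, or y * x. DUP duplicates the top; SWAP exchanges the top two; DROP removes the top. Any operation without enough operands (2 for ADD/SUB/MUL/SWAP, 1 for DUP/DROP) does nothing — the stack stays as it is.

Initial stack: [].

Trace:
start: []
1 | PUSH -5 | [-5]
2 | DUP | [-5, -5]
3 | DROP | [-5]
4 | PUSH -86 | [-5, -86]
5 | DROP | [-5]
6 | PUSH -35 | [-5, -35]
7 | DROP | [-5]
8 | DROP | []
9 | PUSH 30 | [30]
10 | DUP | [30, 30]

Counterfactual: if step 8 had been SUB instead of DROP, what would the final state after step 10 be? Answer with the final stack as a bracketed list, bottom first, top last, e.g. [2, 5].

[-5, 30, 30]

(re-executing from step 8 with the substitution; state before step 8: [-5])
8 | SUB | [-5]
9 | PUSH 30 | [-5, 30]
10 | DUP | [-5, 30, 30]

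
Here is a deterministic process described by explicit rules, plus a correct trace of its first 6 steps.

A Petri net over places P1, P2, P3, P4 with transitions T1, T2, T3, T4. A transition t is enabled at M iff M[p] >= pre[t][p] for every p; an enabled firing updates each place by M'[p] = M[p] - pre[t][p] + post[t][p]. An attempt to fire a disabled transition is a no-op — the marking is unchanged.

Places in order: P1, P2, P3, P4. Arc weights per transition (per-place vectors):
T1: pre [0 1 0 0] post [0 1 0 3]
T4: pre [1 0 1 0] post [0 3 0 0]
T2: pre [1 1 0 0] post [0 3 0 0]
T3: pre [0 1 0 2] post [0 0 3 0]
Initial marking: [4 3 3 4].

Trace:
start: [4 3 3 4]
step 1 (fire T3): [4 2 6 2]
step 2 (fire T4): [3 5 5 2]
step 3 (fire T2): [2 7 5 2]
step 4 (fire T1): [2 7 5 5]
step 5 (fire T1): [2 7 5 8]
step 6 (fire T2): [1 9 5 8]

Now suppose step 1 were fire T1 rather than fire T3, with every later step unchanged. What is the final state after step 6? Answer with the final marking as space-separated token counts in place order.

1 10 2 13

(re-executing from step 1 with the substitution; state before step 1: [4 3 3 4])
step 1 (fire T1): [4 3 3 7]
step 2 (fire T4): [3 6 2 7]
step 3 (fire T2): [2 8 2 7]
step 4 (fire T1): [2 8 2 10]
step 5 (fire T1): [2 8 2 13]
step 6 (fire T2): [1 10 2 13]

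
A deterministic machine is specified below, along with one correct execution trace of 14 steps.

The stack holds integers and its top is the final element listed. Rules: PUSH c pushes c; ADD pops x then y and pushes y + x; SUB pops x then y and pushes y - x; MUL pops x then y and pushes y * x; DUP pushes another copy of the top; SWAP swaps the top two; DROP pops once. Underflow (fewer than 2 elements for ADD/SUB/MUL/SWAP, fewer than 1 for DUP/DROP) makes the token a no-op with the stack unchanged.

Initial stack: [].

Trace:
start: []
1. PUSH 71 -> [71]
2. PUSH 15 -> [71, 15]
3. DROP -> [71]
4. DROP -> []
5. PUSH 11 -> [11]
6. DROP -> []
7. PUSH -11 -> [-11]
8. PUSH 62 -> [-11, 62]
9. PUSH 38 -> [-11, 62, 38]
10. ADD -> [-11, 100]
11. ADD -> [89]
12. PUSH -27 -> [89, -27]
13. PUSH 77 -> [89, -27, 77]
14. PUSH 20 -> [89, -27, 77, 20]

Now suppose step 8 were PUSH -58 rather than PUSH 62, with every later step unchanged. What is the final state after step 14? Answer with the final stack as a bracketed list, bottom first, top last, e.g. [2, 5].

(re-executing from step 8 with the substitution; state before step 8: [-11])
8. PUSH -58 -> [-11, -58]
9. PUSH 38 -> [-11, -58, 38]
10. ADD -> [-11, -20]
11. ADD -> [-31]
12. PUSH -27 -> [-31, -27]
13. PUSH 77 -> [-31, -27, 77]
14. PUSH 20 -> [-31, -27, 77, 20]

[-31, -27, 77, 20]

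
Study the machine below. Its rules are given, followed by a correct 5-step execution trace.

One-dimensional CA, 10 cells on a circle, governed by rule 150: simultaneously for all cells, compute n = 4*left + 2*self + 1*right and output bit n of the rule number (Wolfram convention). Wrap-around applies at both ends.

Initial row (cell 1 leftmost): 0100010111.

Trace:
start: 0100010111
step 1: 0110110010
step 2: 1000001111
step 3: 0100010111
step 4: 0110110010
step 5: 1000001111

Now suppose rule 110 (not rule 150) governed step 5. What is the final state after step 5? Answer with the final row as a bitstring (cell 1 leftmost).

1111110110

(re-executing step 5 under rule 110; state before step 5: 0110110010)
step 5: 1111110110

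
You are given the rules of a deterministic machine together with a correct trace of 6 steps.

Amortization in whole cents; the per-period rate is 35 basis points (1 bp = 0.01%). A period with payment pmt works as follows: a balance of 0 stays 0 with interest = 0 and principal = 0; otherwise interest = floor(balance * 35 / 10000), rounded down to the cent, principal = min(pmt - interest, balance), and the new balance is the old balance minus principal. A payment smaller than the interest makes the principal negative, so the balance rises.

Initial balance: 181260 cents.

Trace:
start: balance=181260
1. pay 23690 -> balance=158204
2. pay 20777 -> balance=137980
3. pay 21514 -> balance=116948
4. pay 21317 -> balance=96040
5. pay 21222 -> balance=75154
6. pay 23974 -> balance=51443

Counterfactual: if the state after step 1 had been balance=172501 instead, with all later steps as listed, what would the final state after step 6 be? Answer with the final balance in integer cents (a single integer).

65991

state after step 1 := balance=172501
2. pay 20777 -> balance=152327
3. pay 21514 -> balance=131346
4. pay 21317 -> balance=110488
5. pay 21222 -> balance=89652
6. pay 23974 -> balance=65991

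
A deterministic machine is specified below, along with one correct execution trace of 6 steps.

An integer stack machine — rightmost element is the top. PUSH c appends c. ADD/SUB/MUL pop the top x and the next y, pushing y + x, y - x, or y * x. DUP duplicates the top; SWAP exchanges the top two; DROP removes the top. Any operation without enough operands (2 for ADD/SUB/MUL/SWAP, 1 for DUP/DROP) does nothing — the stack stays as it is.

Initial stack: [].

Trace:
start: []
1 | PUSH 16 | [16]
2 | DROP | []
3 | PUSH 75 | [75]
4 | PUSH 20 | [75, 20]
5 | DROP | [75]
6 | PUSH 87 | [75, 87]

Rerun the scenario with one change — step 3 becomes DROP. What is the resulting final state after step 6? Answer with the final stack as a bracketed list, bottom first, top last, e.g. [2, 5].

[87]

(re-executing from step 3 with the substitution; state before step 3: [])
3 | DROP | []
4 | PUSH 20 | [20]
5 | DROP | []
6 | PUSH 87 | [87]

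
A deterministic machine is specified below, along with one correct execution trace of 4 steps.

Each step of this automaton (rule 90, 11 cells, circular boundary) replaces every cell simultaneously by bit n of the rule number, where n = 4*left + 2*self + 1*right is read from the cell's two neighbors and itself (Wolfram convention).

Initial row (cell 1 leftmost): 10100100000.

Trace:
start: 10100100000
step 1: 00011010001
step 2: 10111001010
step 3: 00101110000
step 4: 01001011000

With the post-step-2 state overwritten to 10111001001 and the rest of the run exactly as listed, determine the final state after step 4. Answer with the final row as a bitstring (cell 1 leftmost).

10001010100

state after step 2 := 10111001001
step 3: 10101110111
step 4: 10001010100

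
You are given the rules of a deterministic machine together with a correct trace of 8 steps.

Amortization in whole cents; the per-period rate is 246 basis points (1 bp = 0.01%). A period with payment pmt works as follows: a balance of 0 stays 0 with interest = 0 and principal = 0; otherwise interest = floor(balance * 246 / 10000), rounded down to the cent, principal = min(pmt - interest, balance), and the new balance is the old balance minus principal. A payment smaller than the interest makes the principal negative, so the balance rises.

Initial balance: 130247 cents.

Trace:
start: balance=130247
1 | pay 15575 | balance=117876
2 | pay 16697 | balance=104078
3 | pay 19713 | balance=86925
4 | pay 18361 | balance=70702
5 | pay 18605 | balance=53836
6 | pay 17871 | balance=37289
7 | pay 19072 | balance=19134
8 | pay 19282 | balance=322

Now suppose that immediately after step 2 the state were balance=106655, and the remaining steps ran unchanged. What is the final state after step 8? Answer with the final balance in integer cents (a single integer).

state after step 2 := balance=106655
3 | pay 19713 | balance=89565
4 | pay 18361 | balance=73407
5 | pay 18605 | balance=56607
6 | pay 17871 | balance=40128
7 | pay 19072 | balance=22043
8 | pay 19282 | balance=3303

3303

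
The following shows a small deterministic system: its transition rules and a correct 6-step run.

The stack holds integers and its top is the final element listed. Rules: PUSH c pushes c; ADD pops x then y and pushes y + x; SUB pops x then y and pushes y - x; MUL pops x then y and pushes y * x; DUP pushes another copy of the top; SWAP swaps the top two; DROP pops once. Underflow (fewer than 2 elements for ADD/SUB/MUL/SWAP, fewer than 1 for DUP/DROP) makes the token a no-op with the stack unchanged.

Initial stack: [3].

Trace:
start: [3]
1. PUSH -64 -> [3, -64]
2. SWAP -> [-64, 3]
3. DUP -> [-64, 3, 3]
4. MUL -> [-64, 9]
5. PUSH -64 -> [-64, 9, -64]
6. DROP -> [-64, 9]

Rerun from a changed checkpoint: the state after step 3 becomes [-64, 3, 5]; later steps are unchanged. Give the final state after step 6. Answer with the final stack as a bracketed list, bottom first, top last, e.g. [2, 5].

[-64, 15]

state after step 3 := [-64, 3, 5]
4. MUL -> [-64, 15]
5. PUSH -64 -> [-64, 15, -64]
6. DROP -> [-64, 15]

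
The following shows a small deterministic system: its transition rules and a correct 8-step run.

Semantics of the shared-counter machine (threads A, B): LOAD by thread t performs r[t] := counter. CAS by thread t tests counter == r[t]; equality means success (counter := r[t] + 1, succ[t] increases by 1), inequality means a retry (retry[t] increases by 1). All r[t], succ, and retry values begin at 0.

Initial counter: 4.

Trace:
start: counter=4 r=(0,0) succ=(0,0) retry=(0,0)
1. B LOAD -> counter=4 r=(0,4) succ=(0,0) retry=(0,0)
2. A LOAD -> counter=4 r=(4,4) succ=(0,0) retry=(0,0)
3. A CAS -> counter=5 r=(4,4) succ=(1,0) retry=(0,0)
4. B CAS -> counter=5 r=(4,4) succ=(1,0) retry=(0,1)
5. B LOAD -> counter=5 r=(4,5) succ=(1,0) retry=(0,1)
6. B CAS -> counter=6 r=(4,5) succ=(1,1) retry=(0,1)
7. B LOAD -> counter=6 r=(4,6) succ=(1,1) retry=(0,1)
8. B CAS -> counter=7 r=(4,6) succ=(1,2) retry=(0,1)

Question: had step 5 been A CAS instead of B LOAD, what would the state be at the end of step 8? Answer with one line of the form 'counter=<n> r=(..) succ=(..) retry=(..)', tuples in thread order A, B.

counter=6 r=(4,5) succ=(1,1) retry=(1,2)

(re-executing from step 5 with the substitution; state before step 5: counter=5 r=(4,4) succ=(1,0) retry=(0,1))
5. A CAS -> counter=5 r=(4,4) succ=(1,0) retry=(1,1)
6. B CAS -> counter=5 r=(4,4) succ=(1,0) retry=(1,2)
7. B LOAD -> counter=5 r=(4,5) succ=(1,0) retry=(1,2)
8. B CAS -> counter=6 r=(4,5) succ=(1,1) retry=(1,2)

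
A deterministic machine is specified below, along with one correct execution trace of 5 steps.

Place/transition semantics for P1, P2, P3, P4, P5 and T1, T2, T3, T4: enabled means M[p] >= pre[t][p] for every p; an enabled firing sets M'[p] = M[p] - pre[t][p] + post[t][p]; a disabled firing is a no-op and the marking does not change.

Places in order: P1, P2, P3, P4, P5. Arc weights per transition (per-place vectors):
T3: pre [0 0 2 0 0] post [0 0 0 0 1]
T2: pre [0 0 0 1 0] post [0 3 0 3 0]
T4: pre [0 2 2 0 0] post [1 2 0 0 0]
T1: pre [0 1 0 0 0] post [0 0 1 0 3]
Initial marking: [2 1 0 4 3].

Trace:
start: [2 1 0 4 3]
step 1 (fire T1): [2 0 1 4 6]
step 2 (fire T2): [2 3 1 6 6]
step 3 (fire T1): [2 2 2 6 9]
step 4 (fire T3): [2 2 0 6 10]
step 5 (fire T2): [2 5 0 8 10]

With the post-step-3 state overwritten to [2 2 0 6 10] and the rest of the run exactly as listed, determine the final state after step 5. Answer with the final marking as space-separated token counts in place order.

state after step 3 := [2 2 0 6 10]
step 4 (fire T3): [2 2 0 6 10]
step 5 (fire T2): [2 5 0 8 10]

2 5 0 8 10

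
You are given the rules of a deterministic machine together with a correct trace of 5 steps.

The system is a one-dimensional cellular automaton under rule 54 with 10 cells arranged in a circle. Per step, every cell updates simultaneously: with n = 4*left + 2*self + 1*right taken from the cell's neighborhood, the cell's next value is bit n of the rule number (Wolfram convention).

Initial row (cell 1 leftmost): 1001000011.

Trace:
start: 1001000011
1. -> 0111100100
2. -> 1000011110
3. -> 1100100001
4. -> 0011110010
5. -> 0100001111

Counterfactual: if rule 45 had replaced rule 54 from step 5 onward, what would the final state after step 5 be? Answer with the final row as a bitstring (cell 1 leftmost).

1010000010

(re-executing step 5 under rule 45; state before step 5: 0011110010)
5. -> 1010000010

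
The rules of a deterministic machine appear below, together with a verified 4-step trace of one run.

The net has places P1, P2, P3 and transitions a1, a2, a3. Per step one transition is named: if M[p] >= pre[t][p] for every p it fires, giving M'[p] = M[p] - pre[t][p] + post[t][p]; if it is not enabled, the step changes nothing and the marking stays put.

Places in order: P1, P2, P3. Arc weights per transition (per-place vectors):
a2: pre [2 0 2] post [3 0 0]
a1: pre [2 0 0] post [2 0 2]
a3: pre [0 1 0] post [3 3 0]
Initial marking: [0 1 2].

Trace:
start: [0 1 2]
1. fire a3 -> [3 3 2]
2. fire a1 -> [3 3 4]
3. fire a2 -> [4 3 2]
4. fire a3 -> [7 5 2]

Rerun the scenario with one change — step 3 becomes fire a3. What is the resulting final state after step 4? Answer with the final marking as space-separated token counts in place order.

(re-executing from step 3 with the substitution; state before step 3: [3 3 4])
3. fire a3 -> [6 5 4]
4. fire a3 -> [9 7 4]

9 7 4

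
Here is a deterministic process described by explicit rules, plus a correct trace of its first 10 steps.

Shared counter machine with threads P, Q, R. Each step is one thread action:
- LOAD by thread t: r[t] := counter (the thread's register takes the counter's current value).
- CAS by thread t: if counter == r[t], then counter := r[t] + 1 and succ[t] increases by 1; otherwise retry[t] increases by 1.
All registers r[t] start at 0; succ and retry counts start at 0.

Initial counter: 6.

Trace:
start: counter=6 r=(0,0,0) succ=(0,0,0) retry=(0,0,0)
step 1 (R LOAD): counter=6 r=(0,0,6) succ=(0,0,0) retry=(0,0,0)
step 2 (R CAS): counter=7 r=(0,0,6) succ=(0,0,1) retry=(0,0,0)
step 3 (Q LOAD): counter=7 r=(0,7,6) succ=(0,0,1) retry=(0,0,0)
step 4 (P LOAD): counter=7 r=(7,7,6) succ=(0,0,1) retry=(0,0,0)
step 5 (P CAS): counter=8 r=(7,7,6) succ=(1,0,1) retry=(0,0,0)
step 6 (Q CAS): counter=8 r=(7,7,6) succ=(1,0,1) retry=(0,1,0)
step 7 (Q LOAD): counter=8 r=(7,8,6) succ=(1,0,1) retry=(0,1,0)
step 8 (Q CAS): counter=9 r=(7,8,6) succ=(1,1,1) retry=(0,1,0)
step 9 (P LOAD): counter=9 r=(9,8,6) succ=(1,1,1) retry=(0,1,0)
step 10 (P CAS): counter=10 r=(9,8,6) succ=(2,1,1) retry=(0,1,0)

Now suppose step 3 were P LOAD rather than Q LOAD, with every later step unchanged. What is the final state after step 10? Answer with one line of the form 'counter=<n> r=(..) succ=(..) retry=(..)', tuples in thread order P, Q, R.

counter=10 r=(9,8,6) succ=(2,1,1) retry=(0,1,0)

(re-executing from step 3 with the substitution; state before step 3: counter=7 r=(0,0,6) succ=(0,0,1) retry=(0,0,0))
step 3 (P LOAD): counter=7 r=(7,0,6) succ=(0,0,1) retry=(0,0,0)
step 4 (P LOAD): counter=7 r=(7,0,6) succ=(0,0,1) retry=(0,0,0)
step 5 (P CAS): counter=8 r=(7,0,6) succ=(1,0,1) retry=(0,0,0)
step 6 (Q CAS): counter=8 r=(7,0,6) succ=(1,0,1) retry=(0,1,0)
step 7 (Q LOAD): counter=8 r=(7,8,6) succ=(1,0,1) retry=(0,1,0)
step 8 (Q CAS): counter=9 r=(7,8,6) succ=(1,1,1) retry=(0,1,0)
step 9 (P LOAD): counter=9 r=(9,8,6) succ=(1,1,1) retry=(0,1,0)
step 10 (P CAS): counter=10 r=(9,8,6) succ=(2,1,1) retry=(0,1,0)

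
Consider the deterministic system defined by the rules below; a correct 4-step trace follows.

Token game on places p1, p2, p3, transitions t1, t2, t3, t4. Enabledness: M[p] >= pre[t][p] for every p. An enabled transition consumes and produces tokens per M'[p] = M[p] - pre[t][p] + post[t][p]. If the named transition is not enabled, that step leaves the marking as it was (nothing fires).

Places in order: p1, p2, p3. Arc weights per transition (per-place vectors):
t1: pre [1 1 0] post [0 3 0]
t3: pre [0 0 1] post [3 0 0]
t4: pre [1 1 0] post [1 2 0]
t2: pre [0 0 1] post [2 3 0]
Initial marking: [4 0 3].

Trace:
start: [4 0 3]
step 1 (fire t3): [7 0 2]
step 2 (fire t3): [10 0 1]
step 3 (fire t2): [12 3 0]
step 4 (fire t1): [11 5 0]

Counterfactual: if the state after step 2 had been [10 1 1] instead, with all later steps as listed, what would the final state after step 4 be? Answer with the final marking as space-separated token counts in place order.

state after step 2 := [10 1 1]
step 3 (fire t2): [12 4 0]
step 4 (fire t1): [11 6 0]

11 6 0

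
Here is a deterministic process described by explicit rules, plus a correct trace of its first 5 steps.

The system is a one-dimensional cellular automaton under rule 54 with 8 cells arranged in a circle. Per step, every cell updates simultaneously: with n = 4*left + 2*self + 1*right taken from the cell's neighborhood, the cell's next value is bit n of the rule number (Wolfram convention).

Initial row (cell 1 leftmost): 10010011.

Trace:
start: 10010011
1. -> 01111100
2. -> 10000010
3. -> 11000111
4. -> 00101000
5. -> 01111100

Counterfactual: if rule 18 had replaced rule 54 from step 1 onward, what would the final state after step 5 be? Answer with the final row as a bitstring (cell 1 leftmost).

(re-executing steps 1..5 under rule 18; state before step 1: 10010011)
1. -> 01101100
2. -> 10000010
3. -> 01000100
4. -> 10101010
5. -> 00000000

00000000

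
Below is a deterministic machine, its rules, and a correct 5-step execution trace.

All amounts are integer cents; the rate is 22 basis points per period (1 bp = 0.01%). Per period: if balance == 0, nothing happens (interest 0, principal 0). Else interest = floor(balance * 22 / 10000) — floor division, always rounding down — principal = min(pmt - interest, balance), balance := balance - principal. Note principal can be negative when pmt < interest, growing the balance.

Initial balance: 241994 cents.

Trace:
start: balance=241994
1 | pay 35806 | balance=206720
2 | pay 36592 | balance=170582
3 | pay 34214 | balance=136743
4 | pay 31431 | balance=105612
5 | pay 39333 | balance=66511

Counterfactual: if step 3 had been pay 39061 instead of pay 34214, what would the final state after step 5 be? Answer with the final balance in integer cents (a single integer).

(re-executing from step 3 with the substitution; state before step 3: balance=170582)
3 | pay 39061 | balance=131896
4 | pay 31431 | balance=100755
5 | pay 39333 | balance=61643

61643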